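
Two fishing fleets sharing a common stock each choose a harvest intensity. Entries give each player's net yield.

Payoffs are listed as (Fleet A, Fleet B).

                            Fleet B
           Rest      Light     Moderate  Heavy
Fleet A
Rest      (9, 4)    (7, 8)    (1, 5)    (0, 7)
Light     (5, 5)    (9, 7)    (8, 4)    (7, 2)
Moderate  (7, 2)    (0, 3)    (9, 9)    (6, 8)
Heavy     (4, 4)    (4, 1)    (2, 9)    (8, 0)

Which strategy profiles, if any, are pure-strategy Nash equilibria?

Pure-strategy Nash equilibria: (Light, Light) and (Moderate, Moderate)

Mark each player's best response to every combination of opponents' strategies; a profile where every player is best-responding is a pure Nash equilibrium.
Fleet A against Rest: payoffs 9, 5, 7, 4 → best response Rest.
Fleet A against Light: payoffs 7, 9, 0, 4 → best response Light.
Fleet A against Moderate: payoffs 1, 8, 9, 2 → best response Moderate.
Fleet A against Heavy: payoffs 0, 7, 6, 8 → best response Heavy.
Fleet B against Rest: payoffs 4, 8, 5, 7 → best response Light.
Fleet B against Light: payoffs 5, 7, 4, 2 → best response Light.
Fleet B against Moderate: payoffs 2, 3, 9, 8 → best response Moderate.
Fleet B against Heavy: payoffs 4, 1, 9, 0 → best response Moderate.
Mutual best responses: (Light, Light); (Moderate, Moderate).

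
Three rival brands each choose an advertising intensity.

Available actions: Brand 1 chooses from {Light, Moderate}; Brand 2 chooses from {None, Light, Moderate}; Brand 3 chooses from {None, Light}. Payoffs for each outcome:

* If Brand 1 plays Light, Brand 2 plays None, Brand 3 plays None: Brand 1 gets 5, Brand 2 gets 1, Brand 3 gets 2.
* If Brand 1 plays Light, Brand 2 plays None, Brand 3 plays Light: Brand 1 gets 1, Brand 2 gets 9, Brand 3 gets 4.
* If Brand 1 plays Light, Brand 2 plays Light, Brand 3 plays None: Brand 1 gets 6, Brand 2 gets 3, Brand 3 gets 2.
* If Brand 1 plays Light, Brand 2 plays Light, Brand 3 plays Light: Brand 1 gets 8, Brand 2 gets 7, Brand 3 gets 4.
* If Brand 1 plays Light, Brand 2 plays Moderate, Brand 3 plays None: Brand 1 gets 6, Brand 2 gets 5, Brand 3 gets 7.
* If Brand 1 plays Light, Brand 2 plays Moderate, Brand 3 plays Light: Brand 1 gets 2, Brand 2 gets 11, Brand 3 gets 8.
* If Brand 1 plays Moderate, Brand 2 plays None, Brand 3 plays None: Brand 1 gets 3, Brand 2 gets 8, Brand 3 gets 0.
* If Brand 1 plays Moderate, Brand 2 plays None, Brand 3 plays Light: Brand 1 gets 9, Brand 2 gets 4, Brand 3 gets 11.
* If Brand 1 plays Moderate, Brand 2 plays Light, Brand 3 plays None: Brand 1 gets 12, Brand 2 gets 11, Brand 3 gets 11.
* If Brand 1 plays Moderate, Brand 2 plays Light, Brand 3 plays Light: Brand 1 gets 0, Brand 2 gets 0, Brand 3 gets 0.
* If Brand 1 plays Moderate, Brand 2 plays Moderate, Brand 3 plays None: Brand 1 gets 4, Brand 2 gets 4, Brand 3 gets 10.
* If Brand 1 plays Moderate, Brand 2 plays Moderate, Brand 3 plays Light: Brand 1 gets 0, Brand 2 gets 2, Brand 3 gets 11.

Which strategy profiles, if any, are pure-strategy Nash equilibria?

Pure-strategy Nash equilibria: (Light, Moderate, Light); (Moderate, None, Light); (Moderate, Light, None)

(Light, None, None): Brand 2 can switch to Light (1 → 3). Not NE.
(Light, None, Light): Brand 1 can switch to Moderate (1 → 9). Not NE.
(Light, Light, None): Brand 1 can switch to Moderate (6 → 12). Not NE.
(Light, Light, Light): Brand 2 can switch to None (7 → 9). Not NE.
(Light, Moderate, None): Brand 3 can switch to Light (7 → 8). Not NE.
(Light, Moderate, Light): Brand 1 gets 2, best alternative 0; Brand 2 gets 11, best alternative 9; Brand 3 gets 8, best alternative 7. No profitable deviation — NE.
(Moderate, None, None): Brand 1 can switch to Light (3 → 5). Not NE.
(Moderate, None, Light): Brand 1 gets 9, best alternative 1; Brand 2 gets 4, best alternative 2; Brand 3 gets 11, best alternative 0. No profitable deviation — NE.
(Moderate, Light, None): Brand 1 gets 12, best alternative 6; Brand 2 gets 11, best alternative 8; Brand 3 gets 11, best alternative 0. No profitable deviation — NE.
(Moderate, Light, Light): Brand 1 can switch to Light (0 → 8). Not NE.
(Moderate, Moderate, None): Brand 1 can switch to Light (4 → 6). Not NE.
(The remaining 1 profile has a profitable deviation by the same check.)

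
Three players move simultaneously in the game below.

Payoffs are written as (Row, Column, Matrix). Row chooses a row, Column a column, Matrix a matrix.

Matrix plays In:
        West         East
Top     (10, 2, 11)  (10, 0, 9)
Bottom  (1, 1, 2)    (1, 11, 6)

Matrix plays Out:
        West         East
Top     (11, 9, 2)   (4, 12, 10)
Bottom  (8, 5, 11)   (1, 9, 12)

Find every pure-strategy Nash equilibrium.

(Top, West, In): Row gets 10, best alternative 1; Column gets 2, best alternative 0; Matrix gets 11, best alternative 2. No profitable deviation — NE.
(Top, West, Out): Column can switch to East (9 → 12). Not NE.
(Top, East, In): Column can switch to West (0 → 2). Not NE.
(Top, East, Out): Row gets 4, best alternative 1; Column gets 12, best alternative 9; Matrix gets 10, best alternative 9. No profitable deviation — NE.
(Bottom, West, In): Row can switch to Top (1 → 10). Not NE.
(Bottom, West, Out): Row can switch to Top (8 → 11). Not NE.
(Bottom, East, In): Row can switch to Top (1 → 10). Not NE.
(Bottom, East, Out): Row can switch to Top (1 → 4). Not NE.

The pure Nash equilibria are (Top, West, In), (Top, East, Out).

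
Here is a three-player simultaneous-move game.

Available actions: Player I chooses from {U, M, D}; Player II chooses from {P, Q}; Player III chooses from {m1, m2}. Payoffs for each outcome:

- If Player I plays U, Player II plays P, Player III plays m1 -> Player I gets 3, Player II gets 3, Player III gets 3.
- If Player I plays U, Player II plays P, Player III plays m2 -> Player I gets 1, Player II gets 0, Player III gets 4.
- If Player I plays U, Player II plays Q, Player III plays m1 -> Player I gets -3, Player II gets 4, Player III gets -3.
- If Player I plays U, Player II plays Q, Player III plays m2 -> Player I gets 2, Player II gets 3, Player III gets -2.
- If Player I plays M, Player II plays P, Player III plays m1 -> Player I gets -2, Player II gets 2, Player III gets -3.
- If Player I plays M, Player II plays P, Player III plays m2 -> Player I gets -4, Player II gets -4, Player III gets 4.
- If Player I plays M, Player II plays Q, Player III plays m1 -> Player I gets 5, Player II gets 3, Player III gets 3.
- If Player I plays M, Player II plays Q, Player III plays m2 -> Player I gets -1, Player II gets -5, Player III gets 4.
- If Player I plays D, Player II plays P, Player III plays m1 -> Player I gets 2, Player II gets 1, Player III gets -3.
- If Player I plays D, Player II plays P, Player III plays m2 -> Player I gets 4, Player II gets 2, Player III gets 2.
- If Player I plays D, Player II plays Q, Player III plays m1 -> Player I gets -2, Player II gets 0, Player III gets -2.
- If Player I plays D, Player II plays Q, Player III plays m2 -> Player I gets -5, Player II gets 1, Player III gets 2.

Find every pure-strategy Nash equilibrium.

Pure-strategy Nash equilibria: (U, Q, m2) and (D, P, m2)

(U, P, m1): Player II can switch to Q (3 → 4). Not NE.
(U, P, m2): Player I can switch to D (1 → 4). Not NE.
(U, Q, m1): Player I can switch to M (-3 → 5). Not NE.
(U, Q, m2): Player I gets 2, best alternative -1; Player II gets 3, best alternative 0; Player III gets -2, best alternative -3. No profitable deviation — NE.
(M, P, m1): Player I can switch to U (-2 → 3). Not NE.
(M, P, m2): Player I can switch to U (-4 → 1). Not NE.
(M, Q, m1): Player III can switch to m2 (3 → 4). Not NE.
(D, P, m2): Player I gets 4, best alternative 1; Player II gets 2, best alternative 1; Player III gets 2, best alternative -3. No profitable deviation — NE.
(The remaining 4 profiles each have a profitable deviation by the same check.)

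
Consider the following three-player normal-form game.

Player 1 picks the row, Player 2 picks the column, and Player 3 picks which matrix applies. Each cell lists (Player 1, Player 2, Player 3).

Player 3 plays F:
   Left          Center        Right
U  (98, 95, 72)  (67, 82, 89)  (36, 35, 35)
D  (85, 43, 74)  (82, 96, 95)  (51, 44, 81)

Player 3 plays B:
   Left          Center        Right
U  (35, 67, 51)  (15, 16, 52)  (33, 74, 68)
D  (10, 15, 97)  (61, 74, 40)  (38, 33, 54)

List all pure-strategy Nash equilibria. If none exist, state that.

Mark each player's best response to every combination of opponents' strategies; a profile where every player is best-responding is a pure Nash equilibrium.
Player 1 against (Left, F): payoffs 98, 85 → best response U.
Player 1 against (Left, B): payoffs 35, 10 → best response U.
Player 1 against (Center, F): payoffs 67, 82 → best response D.
Player 1 against (Center, B): payoffs 15, 61 → best response D.
Player 1 against (Right, F): payoffs 36, 51 → best response D.
Player 1 against (Right, B): payoffs 33, 38 → best response D.
Player 2 against (U, F): payoffs 95, 82, 35 → best response Left.
Player 2 against (U, B): payoffs 67, 16, 74 → best response Right.
Player 2 against (D, F): payoffs 43, 96, 44 → best response Center.
Player 2 against (D, B): payoffs 15, 74, 33 → best response Center.
Player 3 against (U, Left): payoffs 72, 51 → best response F.
Player 3 against (U, Center): payoffs 89, 52 → best response F.
Player 3 against (U, Right): payoffs 35, 68 → best response B.
Player 3 against (D, Left): payoffs 74, 97 → best response B.
Player 3 against (D, Center): payoffs 95, 40 → best response F.
Player 3 against (D, Right): payoffs 81, 54 → best response F.
Mutual best responses: (U, Left, F); (D, Center, F).

(U, Left, F); (D, Center, F)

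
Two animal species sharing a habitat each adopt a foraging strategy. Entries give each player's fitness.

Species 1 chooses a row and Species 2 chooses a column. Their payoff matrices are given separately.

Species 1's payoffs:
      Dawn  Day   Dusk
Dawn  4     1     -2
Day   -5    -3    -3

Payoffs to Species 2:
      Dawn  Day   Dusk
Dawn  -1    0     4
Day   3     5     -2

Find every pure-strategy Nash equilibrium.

(Dawn, Dusk)

Species 1 against Dawn: payoffs 4, -5 → best response Dawn.
Species 1 against Day: payoffs 1, -3 → best response Dawn.
Species 1 against Dusk: payoffs -2, -3 → best response Dawn.
Species 2 against Dawn: payoffs -1, 0, 4 → best response Dusk.
Species 2 against Day: payoffs 3, 5, -2 → best response Day.
Mutual best responses: (Dawn, Dusk).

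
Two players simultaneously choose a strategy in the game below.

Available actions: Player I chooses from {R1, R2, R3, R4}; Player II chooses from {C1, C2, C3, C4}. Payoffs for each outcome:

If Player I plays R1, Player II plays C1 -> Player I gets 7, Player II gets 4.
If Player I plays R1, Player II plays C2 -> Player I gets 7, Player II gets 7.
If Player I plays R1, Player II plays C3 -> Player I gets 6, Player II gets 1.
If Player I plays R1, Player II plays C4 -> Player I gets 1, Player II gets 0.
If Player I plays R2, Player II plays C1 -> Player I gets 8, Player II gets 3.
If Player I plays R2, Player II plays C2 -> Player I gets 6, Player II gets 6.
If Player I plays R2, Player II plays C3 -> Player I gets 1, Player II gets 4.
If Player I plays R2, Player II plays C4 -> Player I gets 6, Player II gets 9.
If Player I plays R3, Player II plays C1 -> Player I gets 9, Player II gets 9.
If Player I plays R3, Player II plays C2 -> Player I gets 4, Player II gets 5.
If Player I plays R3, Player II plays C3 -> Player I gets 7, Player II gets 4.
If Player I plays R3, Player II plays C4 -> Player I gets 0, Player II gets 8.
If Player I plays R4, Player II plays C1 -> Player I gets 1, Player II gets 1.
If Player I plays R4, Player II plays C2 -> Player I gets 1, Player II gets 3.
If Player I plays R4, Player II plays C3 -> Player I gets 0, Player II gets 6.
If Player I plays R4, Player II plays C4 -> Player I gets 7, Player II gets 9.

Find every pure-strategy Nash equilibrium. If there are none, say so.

(R1, C2); (R3, C1); (R4, C4)

For each strategy profile, look for a profitable unilateral deviation.
(R1, C1): Player I can switch to R2 (7 → 8). Not NE.
(R1, C2): Player I gets 7, best alternative 6; Player II gets 7, best alternative 4. No profitable deviation — NE.
(R1, C3): Player I can switch to R3 (6 → 7). Not NE.
(R1, C4): Player I can switch to R2 (1 → 6). Not NE.
(R2, C1): Player I can switch to R3 (8 → 9). Not NE.
(R2, C2): Player I can switch to R1 (6 → 7). Not NE.
(R2, C3): Player I can switch to R1 (1 → 6). Not NE.
(R2, C4): Player I can switch to R4 (6 → 7). Not NE.
(R3, C1): Player I gets 9, best alternative 8; Player II gets 9, best alternative 8. No profitable deviation — NE.
(R3, C2): Player I can switch to R1 (4 → 7). Not NE.
(R4, C4): Player I gets 7, best alternative 6; Player II gets 9, best alternative 6. No profitable deviation — NE.
(The remaining 5 profiles each have a profitable deviation by the same check.)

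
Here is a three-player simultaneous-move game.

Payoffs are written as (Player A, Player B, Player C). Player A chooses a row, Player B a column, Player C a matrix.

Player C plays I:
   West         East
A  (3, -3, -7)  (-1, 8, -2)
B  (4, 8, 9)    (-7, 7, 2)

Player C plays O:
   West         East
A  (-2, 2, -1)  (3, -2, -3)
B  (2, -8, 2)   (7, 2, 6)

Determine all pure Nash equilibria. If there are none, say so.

(A, West, I): Player A can switch to B (3 → 4). Not NE.
(A, West, O): Player A can switch to B (-2 → 2). Not NE.
(A, East, I): Player A gets -1, best alternative -7; Player B gets 8, best alternative -3; Player C gets -2, best alternative -3. No profitable deviation — NE.
(A, East, O): Player A can switch to B (3 → 7). Not NE.
(B, West, I): Player A gets 4, best alternative 3; Player B gets 8, best alternative 7; Player C gets 9, best alternative 2. No profitable deviation — NE.
(B, West, O): Player B can switch to East (-8 → 2). Not NE.
(B, East, I): Player A can switch to A (-7 → -1). Not NE.
(B, East, O): Player A gets 7, best alternative 3; Player B gets 2, best alternative -8; Player C gets 6, best alternative 2. No profitable deviation — NE.

The pure Nash equilibria are (A, East, I); (B, West, I); (B, East, O).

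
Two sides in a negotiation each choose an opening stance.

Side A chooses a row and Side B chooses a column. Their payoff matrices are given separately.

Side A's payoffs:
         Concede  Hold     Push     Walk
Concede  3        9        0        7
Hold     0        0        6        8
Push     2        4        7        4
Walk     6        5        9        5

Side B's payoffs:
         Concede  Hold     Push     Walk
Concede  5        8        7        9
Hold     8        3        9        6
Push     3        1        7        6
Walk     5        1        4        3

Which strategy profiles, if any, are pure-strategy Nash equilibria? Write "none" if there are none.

Pure NE: (Walk, Concede)

For each player, find the best response to each opponent profile; mutual best responses are the pure NE.
Side A against Concede: payoffs 3, 0, 2, 6 → best response Walk.
Side A against Hold: payoffs 9, 0, 4, 5 → best response Concede.
Side A against Push: payoffs 0, 6, 7, 9 → best response Walk.
Side A against Walk: payoffs 7, 8, 4, 5 → best response Hold.
Side B against Concede: payoffs 5, 8, 7, 9 → best response Walk.
Side B against Hold: payoffs 8, 3, 9, 6 → best response Push.
Side B against Push: payoffs 3, 1, 7, 6 → best response Push.
Side B against Walk: payoffs 5, 1, 4, 3 → best response Concede.
Mutual best responses: (Walk, Concede).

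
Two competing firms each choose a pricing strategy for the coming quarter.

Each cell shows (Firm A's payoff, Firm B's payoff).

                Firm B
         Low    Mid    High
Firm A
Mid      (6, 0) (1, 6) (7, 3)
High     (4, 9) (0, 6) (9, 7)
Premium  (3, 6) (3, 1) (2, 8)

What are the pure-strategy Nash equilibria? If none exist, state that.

For each strategy profile, look for a profitable unilateral deviation.
(Mid, Low): Firm B can switch to Mid (0 → 6). Not NE.
(Mid, Mid): Firm A can switch to Premium (1 → 3). Not NE.
(Mid, High): Firm A can switch to High (7 → 9). Not NE.
(High, Low): Firm A can switch to Mid (4 → 6). Not NE.
(High, Mid): Firm A can switch to Mid (0 → 1). Not NE.
(High, High): Firm B can switch to Low (7 → 9). Not NE.
(Premium, Low): Firm A can switch to Mid (3 → 6). Not NE.
(Premium, Mid): Firm B can switch to Low (1 → 6). Not NE.
(The remaining 1 profile has a profitable deviation by the same check.)

There is no pure-strategy Nash equilibrium.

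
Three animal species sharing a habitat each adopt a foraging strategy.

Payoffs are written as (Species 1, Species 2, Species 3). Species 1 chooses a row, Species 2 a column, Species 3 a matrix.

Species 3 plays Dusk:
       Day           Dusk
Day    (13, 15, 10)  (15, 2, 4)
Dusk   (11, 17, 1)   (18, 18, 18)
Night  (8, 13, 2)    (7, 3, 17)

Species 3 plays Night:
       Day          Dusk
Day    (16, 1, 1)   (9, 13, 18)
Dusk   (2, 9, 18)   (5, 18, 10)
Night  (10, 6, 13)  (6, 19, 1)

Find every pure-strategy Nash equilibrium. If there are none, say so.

For each player, find the best response to each opponent profile; mutual best responses are the pure NE.
Species 1 against (Day, Dusk): payoffs 13, 11, 8 → best response Day.
Species 1 against (Day, Night): payoffs 16, 2, 10 → best response Day.
Species 1 against (Dusk, Dusk): payoffs 15, 18, 7 → best response Dusk.
Species 1 against (Dusk, Night): payoffs 9, 5, 6 → best response Day.
Species 2 against (Day, Dusk): payoffs 15, 2 → best response Day.
Species 2 against (Day, Night): payoffs 1, 13 → best response Dusk.
Species 2 against (Dusk, Dusk): payoffs 17, 18 → best response Dusk.
Species 2 against (Dusk, Night): payoffs 9, 18 → best response Dusk.
Species 2 against (Night, Dusk): payoffs 13, 3 → best response Day.
Species 2 against (Night, Night): payoffs 6, 19 → best response Dusk.
Species 3 against (Day, Day): payoffs 10, 1 → best response Dusk.
Species 3 against (Day, Dusk): payoffs 4, 18 → best response Night.
Species 3 against (Dusk, Day): payoffs 1, 18 → best response Night.
Species 3 against (Dusk, Dusk): payoffs 18, 10 → best response Dusk.
Species 3 against (Night, Day): payoffs 2, 13 → best response Night.
Species 3 against (Night, Dusk): payoffs 17, 1 → best response Dusk.
Mutual best responses: (Day, Day, Dusk); (Day, Dusk, Night); (Dusk, Dusk, Dusk).

The pure Nash equilibria are (Day, Day, Dusk), (Day, Dusk, Night), (Dusk, Dusk, Dusk).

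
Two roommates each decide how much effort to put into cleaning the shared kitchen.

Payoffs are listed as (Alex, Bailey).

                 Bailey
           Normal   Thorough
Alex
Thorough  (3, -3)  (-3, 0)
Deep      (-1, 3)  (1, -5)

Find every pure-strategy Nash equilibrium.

(Thorough, Normal): Bailey can switch to Thorough (-3 → 0). Not NE.
(Thorough, Thorough): Alex can switch to Deep (-3 → 1). Not NE.
(Deep, Normal): Alex can switch to Thorough (-1 → 3). Not NE.
(Deep, Thorough): Bailey can switch to Normal (-5 → 3). Not NE.

No pure-strategy Nash equilibrium.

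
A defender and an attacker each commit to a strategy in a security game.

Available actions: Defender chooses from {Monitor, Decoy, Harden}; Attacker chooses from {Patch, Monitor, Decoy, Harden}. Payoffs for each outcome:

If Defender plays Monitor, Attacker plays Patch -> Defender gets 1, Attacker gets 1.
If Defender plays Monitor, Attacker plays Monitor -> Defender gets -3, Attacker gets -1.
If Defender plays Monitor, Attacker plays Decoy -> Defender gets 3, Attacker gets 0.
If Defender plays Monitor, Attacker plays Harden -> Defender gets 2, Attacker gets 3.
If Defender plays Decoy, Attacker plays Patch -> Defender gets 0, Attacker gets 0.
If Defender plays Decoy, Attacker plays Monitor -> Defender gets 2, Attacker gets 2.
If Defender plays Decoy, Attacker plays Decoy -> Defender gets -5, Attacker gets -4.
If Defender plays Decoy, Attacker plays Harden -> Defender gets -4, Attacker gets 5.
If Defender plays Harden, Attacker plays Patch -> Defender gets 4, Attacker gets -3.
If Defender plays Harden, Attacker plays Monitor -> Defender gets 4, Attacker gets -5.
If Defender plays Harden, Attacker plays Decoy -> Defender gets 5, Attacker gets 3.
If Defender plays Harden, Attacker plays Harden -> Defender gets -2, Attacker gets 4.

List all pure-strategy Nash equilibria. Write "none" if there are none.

(Monitor, Patch): Defender can switch to Harden (1 → 4). Not NE.
(Monitor, Monitor): Defender can switch to Decoy (-3 → 2). Not NE.
(Monitor, Decoy): Defender can switch to Harden (3 → 5). Not NE.
(Monitor, Harden): Defender gets 2, best alternative -2; Attacker gets 3, best alternative 1. No profitable deviation — NE.
(Decoy, Patch): Defender can switch to Monitor (0 → 1). Not NE.
(Decoy, Monitor): Defender can switch to Harden (2 → 4). Not NE.
(Decoy, Decoy): Defender can switch to Monitor (-5 → 3). Not NE.
(Decoy, Harden): Defender can switch to Monitor (-4 → 2). Not NE.
(Harden, Patch): Attacker can switch to Decoy (-3 → 3). Not NE.
(Harden, Monitor): Attacker can switch to Patch (-5 → -3). Not NE.
(Harden, Decoy): Attacker can switch to Harden (3 → 4). Not NE.
(The remaining 1 profile has a profitable deviation by the same check.)

Pure NE: (Monitor, Harden)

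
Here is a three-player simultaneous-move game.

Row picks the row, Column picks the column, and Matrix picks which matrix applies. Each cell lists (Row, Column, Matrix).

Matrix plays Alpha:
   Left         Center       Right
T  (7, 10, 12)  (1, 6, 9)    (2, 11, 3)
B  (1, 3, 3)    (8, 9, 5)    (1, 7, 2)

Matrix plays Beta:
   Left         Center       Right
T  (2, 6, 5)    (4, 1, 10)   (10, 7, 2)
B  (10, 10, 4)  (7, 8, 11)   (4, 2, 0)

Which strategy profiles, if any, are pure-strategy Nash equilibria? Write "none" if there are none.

(T, Right, Alpha) and (B, Left, Beta)

Row against (Left, Alpha): payoffs 7, 1 → best response T.
Row against (Left, Beta): payoffs 2, 10 → best response B.
Row against (Center, Alpha): payoffs 1, 8 → best response B.
Row against (Center, Beta): payoffs 4, 7 → best response B.
Row against (Right, Alpha): payoffs 2, 1 → best response T.
Row against (Right, Beta): payoffs 10, 4 → best response T.
Column against (T, Alpha): payoffs 10, 6, 11 → best response Right.
Column against (T, Beta): payoffs 6, 1, 7 → best response Right.
Column against (B, Alpha): payoffs 3, 9, 7 → best response Center.
Column against (B, Beta): payoffs 10, 8, 2 → best response Left.
Matrix against (T, Left): payoffs 12, 5 → best response Alpha.
Matrix against (T, Center): payoffs 9, 10 → best response Beta.
Matrix against (T, Right): payoffs 3, 2 → best response Alpha.
Matrix against (B, Left): payoffs 3, 4 → best response Beta.
Matrix against (B, Center): payoffs 5, 11 → best response Beta.
Matrix against (B, Right): payoffs 2, 0 → best response Alpha.
Mutual best responses: (T, Right, Alpha); (B, Left, Beta).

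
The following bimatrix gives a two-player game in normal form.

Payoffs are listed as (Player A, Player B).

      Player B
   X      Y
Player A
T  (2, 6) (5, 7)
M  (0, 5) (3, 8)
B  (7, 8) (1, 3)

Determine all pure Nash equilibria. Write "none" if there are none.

Pure-strategy Nash equilibria: (T, Y), (B, X)

Check each profile: it is a Nash equilibrium iff no player can strictly gain by switching unilaterally.
(T, X): Player A can switch to B (2 → 7). Not NE.
(T, Y): Player A gets 5, best alternative 3; Player B gets 7, best alternative 6. No profitable deviation — NE.
(M, X): Player A can switch to T (0 → 2). Not NE.
(M, Y): Player A can switch to T (3 → 5). Not NE.
(B, X): Player A gets 7, best alternative 2; Player B gets 8, best alternative 3. No profitable deviation — NE.
(B, Y): Player A can switch to T (1 → 5). Not NE.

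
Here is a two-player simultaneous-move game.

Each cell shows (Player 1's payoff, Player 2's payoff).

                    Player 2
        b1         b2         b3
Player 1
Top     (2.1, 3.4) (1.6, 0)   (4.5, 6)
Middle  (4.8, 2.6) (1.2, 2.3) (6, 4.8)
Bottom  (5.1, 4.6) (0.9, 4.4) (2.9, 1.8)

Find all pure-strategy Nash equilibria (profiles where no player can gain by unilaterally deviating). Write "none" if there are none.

The pure Nash equilibria are (Middle, b3), (Bottom, b1).

(Top, b1): Player 1 can switch to Middle (2.1 → 4.8). Not NE.
(Top, b2): Player 2 can switch to b1 (0 → 3.4). Not NE.
(Top, b3): Player 1 can switch to Middle (4.5 → 6). Not NE.
(Middle, b1): Player 1 can switch to Bottom (4.8 → 5.1). Not NE.
(Middle, b2): Player 1 can switch to Top (1.2 → 1.6). Not NE.
(Middle, b3): Player 1 gets 6, best alternative 4.5; Player 2 gets 4.8, best alternative 2.6. No profitable deviation — NE.
(Bottom, b1): Player 1 gets 5.1, best alternative 4.8; Player 2 gets 4.6, best alternative 4.4. No profitable deviation — NE.
(Bottom, b2): Player 1 can switch to Top (0.9 → 1.6). Not NE.
(The remaining 1 profile has a profitable deviation by the same check.)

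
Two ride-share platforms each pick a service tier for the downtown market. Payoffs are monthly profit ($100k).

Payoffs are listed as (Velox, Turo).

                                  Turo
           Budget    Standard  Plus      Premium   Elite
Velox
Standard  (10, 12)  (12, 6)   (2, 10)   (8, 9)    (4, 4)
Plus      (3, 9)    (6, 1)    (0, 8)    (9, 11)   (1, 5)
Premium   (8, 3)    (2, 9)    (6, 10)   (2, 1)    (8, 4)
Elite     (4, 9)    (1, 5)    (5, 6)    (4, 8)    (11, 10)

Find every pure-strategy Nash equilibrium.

The pure Nash equilibria are (Standard, Budget), (Plus, Premium), (Premium, Plus), (Elite, Elite).

Velox against Budget: payoffs 10, 3, 8, 4 → best response Standard.
Velox against Standard: payoffs 12, 6, 2, 1 → best response Standard.
Velox against Plus: payoffs 2, 0, 6, 5 → best response Premium.
Velox against Premium: payoffs 8, 9, 2, 4 → best response Plus.
Velox against Elite: payoffs 4, 1, 8, 11 → best response Elite.
Turo against Standard: payoffs 12, 6, 10, 9, 4 → best response Budget.
Turo against Plus: payoffs 9, 1, 8, 11, 5 → best response Premium.
Turo against Premium: payoffs 3, 9, 10, 1, 4 → best response Plus.
Turo against Elite: payoffs 9, 5, 6, 8, 10 → best response Elite.
Mutual best responses: (Standard, Budget); (Plus, Premium); (Premium, Plus); (Elite, Elite).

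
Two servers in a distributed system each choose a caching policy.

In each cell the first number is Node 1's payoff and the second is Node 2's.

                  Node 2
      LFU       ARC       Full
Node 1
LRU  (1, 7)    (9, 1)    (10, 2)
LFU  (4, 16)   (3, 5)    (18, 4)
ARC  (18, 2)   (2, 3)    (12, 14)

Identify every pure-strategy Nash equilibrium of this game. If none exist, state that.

none

Check each profile: it is a Nash equilibrium iff no player can strictly gain by switching unilaterally.
(LRU, LFU): Node 1 can switch to LFU (1 → 4). Not NE.
(LRU, ARC): Node 2 can switch to LFU (1 → 7). Not NE.
(LRU, Full): Node 1 can switch to LFU (10 → 18). Not NE.
(LFU, LFU): Node 1 can switch to ARC (4 → 18). Not NE.
(LFU, ARC): Node 1 can switch to LRU (3 → 9). Not NE.
(LFU, Full): Node 2 can switch to LFU (4 → 16). Not NE.
(ARC, LFU): Node 2 can switch to ARC (2 → 3). Not NE.
(ARC, ARC): Node 1 can switch to LRU (2 → 9). Not NE.
(ARC, Full): Node 1 can switch to LFU (12 → 18). Not NE.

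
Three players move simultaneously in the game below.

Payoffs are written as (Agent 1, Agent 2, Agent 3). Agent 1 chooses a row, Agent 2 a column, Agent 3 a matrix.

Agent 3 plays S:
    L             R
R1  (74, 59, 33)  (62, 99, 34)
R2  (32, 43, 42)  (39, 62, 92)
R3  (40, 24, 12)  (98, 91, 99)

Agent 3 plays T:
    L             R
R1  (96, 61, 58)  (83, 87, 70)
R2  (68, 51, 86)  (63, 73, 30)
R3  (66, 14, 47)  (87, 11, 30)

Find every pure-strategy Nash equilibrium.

The unique pure-strategy Nash equilibrium is (R3, R, S).

For each strategy profile, look for a profitable unilateral deviation.
(R1, L, S): Agent 2 can switch to R (59 → 99). Not NE.
(R1, L, T): Agent 2 can switch to R (61 → 87). Not NE.
(R1, R, S): Agent 1 can switch to R3 (62 → 98). Not NE.
(R1, R, T): Agent 1 can switch to R3 (83 → 87). Not NE.
(R2, L, S): Agent 1 can switch to R1 (32 → 74). Not NE.
(R2, L, T): Agent 1 can switch to R1 (68 → 96). Not NE.
(R2, R, S): Agent 1 can switch to R1 (39 → 62). Not NE.
(R2, R, T): Agent 1 can switch to R1 (63 → 83). Not NE.
(R3, R, S): Agent 1 gets 98, best alternative 62; Agent 2 gets 91, best alternative 24; Agent 3 gets 99, best alternative 30. No profitable deviation — NE.
(The remaining 3 profiles each have a profitable deviation by the same check.)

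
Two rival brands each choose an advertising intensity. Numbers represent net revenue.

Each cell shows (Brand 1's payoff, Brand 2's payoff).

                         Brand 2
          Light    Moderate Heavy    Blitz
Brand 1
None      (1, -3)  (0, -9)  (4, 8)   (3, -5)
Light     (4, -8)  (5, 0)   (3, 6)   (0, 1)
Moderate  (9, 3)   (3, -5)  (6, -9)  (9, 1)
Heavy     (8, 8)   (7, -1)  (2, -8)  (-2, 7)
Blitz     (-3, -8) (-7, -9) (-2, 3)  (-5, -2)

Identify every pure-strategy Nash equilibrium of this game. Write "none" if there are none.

The unique pure-strategy Nash equilibrium is (Moderate, Light).

Mark each player's best response to every combination of opponents' strategies; a profile where every player is best-responding is a pure Nash equilibrium.
Brand 1 against Light: payoffs 1, 4, 9, 8, -3 → best response Moderate.
Brand 1 against Moderate: payoffs 0, 5, 3, 7, -7 → best response Heavy.
Brand 1 against Heavy: payoffs 4, 3, 6, 2, -2 → best response Moderate.
Brand 1 against Blitz: payoffs 3, 0, 9, -2, -5 → best response Moderate.
Brand 2 against None: payoffs -3, -9, 8, -5 → best response Heavy.
Brand 2 against Light: payoffs -8, 0, 6, 1 → best response Heavy.
Brand 2 against Moderate: payoffs 3, -5, -9, 1 → best response Light.
Brand 2 against Heavy: payoffs 8, -1, -8, 7 → best response Light.
Brand 2 against Blitz: payoffs -8, -9, 3, -2 → best response Heavy.
Mutual best responses: (Moderate, Light).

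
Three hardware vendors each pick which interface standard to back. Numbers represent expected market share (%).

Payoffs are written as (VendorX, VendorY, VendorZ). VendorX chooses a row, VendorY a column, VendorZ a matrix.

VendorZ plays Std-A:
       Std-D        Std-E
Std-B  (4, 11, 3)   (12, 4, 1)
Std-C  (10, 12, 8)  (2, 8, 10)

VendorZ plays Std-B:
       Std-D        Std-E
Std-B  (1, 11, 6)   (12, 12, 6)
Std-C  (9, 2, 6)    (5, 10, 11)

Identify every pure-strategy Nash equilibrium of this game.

(Std-B, Std-E, Std-B) and (Std-C, Std-D, Std-A)

For each strategy profile, look for a profitable unilateral deviation.
(Std-B, Std-D, Std-A): VendorX can switch to Std-C (4 → 10). Not NE.
(Std-B, Std-D, Std-B): VendorX can switch to Std-C (1 → 9). Not NE.
(Std-B, Std-E, Std-A): VendorY can switch to Std-D (4 → 11). Not NE.
(Std-B, Std-E, Std-B): VendorX gets 12, best alternative 5; VendorY gets 12, best alternative 11; VendorZ gets 6, best alternative 1. No profitable deviation — NE.
(Std-C, Std-D, Std-A): VendorX gets 10, best alternative 4; VendorY gets 12, best alternative 8; VendorZ gets 8, best alternative 6. No profitable deviation — NE.
(Std-C, Std-D, Std-B): VendorY can switch to Std-E (2 → 10). Not NE.
(Std-C, Std-E, Std-A): VendorX can switch to Std-B (2 → 12). Not NE.
(Std-C, Std-E, Std-B): VendorX can switch to Std-B (5 → 12). Not NE.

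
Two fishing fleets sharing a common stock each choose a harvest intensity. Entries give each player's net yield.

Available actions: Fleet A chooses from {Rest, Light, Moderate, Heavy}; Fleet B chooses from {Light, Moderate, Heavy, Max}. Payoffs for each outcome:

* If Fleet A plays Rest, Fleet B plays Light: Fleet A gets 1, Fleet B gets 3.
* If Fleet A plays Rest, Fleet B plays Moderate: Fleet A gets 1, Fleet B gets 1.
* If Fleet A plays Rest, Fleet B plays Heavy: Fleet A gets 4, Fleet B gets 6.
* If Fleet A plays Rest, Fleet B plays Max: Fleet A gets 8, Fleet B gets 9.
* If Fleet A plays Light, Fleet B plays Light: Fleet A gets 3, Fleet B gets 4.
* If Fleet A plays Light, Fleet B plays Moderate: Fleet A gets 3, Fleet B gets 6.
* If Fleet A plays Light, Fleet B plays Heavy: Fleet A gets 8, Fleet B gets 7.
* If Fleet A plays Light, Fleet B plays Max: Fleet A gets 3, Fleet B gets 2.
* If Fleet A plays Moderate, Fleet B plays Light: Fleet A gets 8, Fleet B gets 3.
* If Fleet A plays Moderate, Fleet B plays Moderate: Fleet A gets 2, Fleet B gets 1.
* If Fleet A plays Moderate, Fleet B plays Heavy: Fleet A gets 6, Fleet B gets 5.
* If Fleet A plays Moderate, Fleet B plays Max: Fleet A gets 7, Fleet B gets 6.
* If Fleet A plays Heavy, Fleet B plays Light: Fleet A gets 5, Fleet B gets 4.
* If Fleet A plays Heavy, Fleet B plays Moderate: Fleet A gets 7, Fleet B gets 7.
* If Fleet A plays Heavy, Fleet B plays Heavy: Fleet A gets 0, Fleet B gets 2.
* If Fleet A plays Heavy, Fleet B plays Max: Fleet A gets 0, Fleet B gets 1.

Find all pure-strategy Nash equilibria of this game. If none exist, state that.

Fleet A against Light: payoffs 1, 3, 8, 5 → best response Moderate.
Fleet A against Moderate: payoffs 1, 3, 2, 7 → best response Heavy.
Fleet A against Heavy: payoffs 4, 8, 6, 0 → best response Light.
Fleet A against Max: payoffs 8, 3, 7, 0 → best response Rest.
Fleet B against Rest: payoffs 3, 1, 6, 9 → best response Max.
Fleet B against Light: payoffs 4, 6, 7, 2 → best response Heavy.
Fleet B against Moderate: payoffs 3, 1, 5, 6 → best response Max.
Fleet B against Heavy: payoffs 4, 7, 2, 1 → best response Moderate.
Mutual best responses: (Rest, Max); (Light, Heavy); (Heavy, Moderate).

The pure Nash equilibria are (Rest, Max), (Light, Heavy), (Heavy, Moderate).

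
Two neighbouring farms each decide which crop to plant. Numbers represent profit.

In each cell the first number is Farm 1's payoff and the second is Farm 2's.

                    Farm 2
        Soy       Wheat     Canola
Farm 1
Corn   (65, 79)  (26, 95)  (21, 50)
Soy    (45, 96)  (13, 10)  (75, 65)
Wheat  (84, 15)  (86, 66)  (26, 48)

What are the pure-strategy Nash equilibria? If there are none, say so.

For each strategy profile, look for a profitable unilateral deviation.
(Corn, Soy): Farm 1 can switch to Wheat (65 → 84). Not NE.
(Corn, Wheat): Farm 1 can switch to Wheat (26 → 86). Not NE.
(Corn, Canola): Farm 1 can switch to Soy (21 → 75). Not NE.
(Soy, Soy): Farm 1 can switch to Corn (45 → 65). Not NE.
(Soy, Wheat): Farm 1 can switch to Corn (13 → 26). Not NE.
(Soy, Canola): Farm 2 can switch to Soy (65 → 96). Not NE.
(Wheat, Soy): Farm 2 can switch to Wheat (15 → 66). Not NE.
(Wheat, Wheat): Farm 1 gets 86, best alternative 26; Farm 2 gets 66, best alternative 48. No profitable deviation — NE.
(Wheat, Canola): Farm 1 can switch to Soy (26 → 75). Not NE.

(Wheat, Wheat)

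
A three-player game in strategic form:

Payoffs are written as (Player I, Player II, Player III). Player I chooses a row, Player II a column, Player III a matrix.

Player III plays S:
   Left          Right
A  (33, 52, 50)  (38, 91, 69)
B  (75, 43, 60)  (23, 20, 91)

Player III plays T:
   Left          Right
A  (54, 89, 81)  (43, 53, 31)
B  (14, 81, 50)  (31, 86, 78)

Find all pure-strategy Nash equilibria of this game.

Pure-strategy Nash equilibria: (A, Left, T), (A, Right, S), (B, Left, S)

Player I against (Left, S): payoffs 33, 75 → best response B.
Player I against (Left, T): payoffs 54, 14 → best response A.
Player I against (Right, S): payoffs 38, 23 → best response A.
Player I against (Right, T): payoffs 43, 31 → best response A.
Player II against (A, S): payoffs 52, 91 → best response Right.
Player II against (A, T): payoffs 89, 53 → best response Left.
Player II against (B, S): payoffs 43, 20 → best response Left.
Player II against (B, T): payoffs 81, 86 → best response Right.
Player III against (A, Left): payoffs 50, 81 → best response T.
Player III against (A, Right): payoffs 69, 31 → best response S.
Player III against (B, Left): payoffs 60, 50 → best response S.
Player III against (B, Right): payoffs 91, 78 → best response S.
Mutual best responses: (A, Left, T); (A, Right, S); (B, Left, S).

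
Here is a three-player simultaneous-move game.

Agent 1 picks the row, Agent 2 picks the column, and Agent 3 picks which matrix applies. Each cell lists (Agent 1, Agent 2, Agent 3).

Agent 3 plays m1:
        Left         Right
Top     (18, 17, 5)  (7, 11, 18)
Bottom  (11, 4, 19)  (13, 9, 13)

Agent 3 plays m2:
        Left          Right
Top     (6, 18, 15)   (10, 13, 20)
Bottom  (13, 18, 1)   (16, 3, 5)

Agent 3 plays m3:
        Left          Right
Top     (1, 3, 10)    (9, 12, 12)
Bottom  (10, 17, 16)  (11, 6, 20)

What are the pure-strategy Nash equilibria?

(Top, Left, m1): Agent 3 can switch to m2 (5 → 15). Not NE.
(Top, Left, m2): Agent 1 can switch to Bottom (6 → 13). Not NE.
(Top, Left, m3): Agent 1 can switch to Bottom (1 → 10). Not NE.
(Top, Right, m1): Agent 1 can switch to Bottom (7 → 13). Not NE.
(Top, Right, m2): Agent 1 can switch to Bottom (10 → 16). Not NE.
(Top, Right, m3): Agent 1 can switch to Bottom (9 → 11). Not NE.
(Bottom, Left, m1): Agent 1 can switch to Top (11 → 18). Not NE.
(Bottom, Left, m2): Agent 3 can switch to m1 (1 → 19). Not NE.
(Bottom, Left, m3): Agent 3 can switch to m1 (16 → 19). Not NE.
(Bottom, Right, m1): Agent 3 can switch to m3 (13 → 20). Not NE.
(Bottom, Right, m2): Agent 2 can switch to Left (3 → 18). Not NE.
(Bottom, Right, m3): Agent 2 can switch to Left (6 → 17). Not NE.

No pure-strategy Nash equilibrium.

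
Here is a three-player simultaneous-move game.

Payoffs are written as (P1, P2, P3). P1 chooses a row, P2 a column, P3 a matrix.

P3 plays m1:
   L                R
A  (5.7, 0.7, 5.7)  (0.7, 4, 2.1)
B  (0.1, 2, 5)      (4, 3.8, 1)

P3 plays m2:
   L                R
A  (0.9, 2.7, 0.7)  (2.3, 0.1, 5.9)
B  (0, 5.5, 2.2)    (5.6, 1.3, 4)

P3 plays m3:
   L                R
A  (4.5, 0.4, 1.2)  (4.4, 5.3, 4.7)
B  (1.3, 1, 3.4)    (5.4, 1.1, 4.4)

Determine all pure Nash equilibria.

(B, R, m3)

P1 against (L, m1): payoffs 5.7, 0.1 → best response A.
P1 against (L, m2): payoffs 0.9, 0 → best response A.
P1 against (L, m3): payoffs 4.5, 1.3 → best response A.
P1 against (R, m1): payoffs 0.7, 4 → best response B.
P1 against (R, m2): payoffs 2.3, 5.6 → best response B.
P1 against (R, m3): payoffs 4.4, 5.4 → best response B.
P2 against (A, m1): payoffs 0.7, 4 → best response R.
P2 against (A, m2): payoffs 2.7, 0.1 → best response L.
P2 against (A, m3): payoffs 0.4, 5.3 → best response R.
P2 against (B, m1): payoffs 2, 3.8 → best response R.
P2 against (B, m2): payoffs 5.5, 1.3 → best response L.
P2 against (B, m3): payoffs 1, 1.1 → best response R.
P3 against (A, L): payoffs 5.7, 0.7, 1.2 → best response m1.
P3 against (A, R): payoffs 2.1, 5.9, 4.7 → best response m2.
P3 against (B, L): payoffs 5, 2.2, 3.4 → best response m1.
P3 against (B, R): payoffs 1, 4, 4.4 → best response m3.
Mutual best responses: (B, R, m3).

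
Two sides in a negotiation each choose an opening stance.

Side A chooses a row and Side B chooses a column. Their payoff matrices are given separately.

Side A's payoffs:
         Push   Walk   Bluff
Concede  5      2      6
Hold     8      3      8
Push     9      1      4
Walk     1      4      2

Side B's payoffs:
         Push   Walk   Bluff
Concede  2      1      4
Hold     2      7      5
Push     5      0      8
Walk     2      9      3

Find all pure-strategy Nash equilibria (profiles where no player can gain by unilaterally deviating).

Side A against Push: payoffs 5, 8, 9, 1 → best response Push.
Side A against Walk: payoffs 2, 3, 1, 4 → best response Walk.
Side A against Bluff: payoffs 6, 8, 4, 2 → best response Hold.
Side B against Concede: payoffs 2, 1, 4 → best response Bluff.
Side B against Hold: payoffs 2, 7, 5 → best response Walk.
Side B against Push: payoffs 5, 0, 8 → best response Bluff.
Side B against Walk: payoffs 2, 9, 3 → best response Walk.
Mutual best responses: (Walk, Walk).

(Walk, Walk)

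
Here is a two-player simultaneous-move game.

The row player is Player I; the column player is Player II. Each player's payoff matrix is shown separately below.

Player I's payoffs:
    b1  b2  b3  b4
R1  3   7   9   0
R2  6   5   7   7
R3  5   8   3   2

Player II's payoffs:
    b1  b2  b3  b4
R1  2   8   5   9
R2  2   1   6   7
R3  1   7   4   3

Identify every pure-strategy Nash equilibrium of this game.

Pure-strategy Nash equilibria: (R2, b4) and (R3, b2)

Check each profile: it is a Nash equilibrium iff no player can strictly gain by switching unilaterally.
(R1, b1): Player I can switch to R2 (3 → 6). Not NE.
(R1, b2): Player I can switch to R3 (7 → 8). Not NE.
(R1, b3): Player II can switch to b2 (5 → 8). Not NE.
(R1, b4): Player I can switch to R2 (0 → 7). Not NE.
(R2, b1): Player II can switch to b3 (2 → 6). Not NE.
(R2, b2): Player I can switch to R1 (5 → 7). Not NE.
(R2, b3): Player I can switch to R1 (7 → 9). Not NE.
(R2, b4): Player I gets 7, best alternative 2; Player II gets 7, best alternative 6. No profitable deviation — NE.
(R3, b1): Player I can switch to R2 (5 → 6). Not NE.
(R3, b2): Player I gets 8, best alternative 7; Player II gets 7, best alternative 4. No profitable deviation — NE.
(R3, b3): Player I can switch to R1 (3 → 9). Not NE.
(R3, b4): Player I can switch to R2 (2 → 7). Not NE.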